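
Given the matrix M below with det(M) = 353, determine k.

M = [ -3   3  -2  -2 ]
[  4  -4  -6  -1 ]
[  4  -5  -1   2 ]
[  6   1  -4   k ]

k = 8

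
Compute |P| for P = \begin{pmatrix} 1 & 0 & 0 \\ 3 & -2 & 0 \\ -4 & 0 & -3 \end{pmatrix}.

6

P is lower triangular, so det(P) is the product of the diagonal entries:
det = (1) · (-2) · (-3) = 6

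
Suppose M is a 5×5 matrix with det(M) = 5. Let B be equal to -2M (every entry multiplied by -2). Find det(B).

For a 5×5 matrix, det(-2M) = (-2)^5·det(M) = -32·det(M).
det(B) = (-32)·(5) = -160

det(B) = -160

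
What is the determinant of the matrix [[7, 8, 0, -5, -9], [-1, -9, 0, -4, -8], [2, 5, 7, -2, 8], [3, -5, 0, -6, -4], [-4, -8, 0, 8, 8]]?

The determinant is 24024.

Expand along column 3 (it has 4 zeros):
  + (7) · M_33   where M_33 = det([7 8 -5 -9; -1 -9 -4 -8; 3 -5 -6 -4; -4 -8 8 8]) = 3432
det = (+1)·(7)·(3432) = 24024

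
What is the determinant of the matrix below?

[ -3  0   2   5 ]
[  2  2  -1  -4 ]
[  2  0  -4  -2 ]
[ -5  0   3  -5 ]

Expand along column 2 (it has 3 zeros):
  + (2) · M_22   where M_22 = det([-3 2 5; 2 -4 -2; -5 3 -5]) = -108
det = (+1)·(2)·(-108) = -216

-216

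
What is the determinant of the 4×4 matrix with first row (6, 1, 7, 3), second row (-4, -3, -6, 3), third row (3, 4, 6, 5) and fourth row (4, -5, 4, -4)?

Expand along row 1:
  + (6) · M_11   where M_11 = det([-3 -6 3; 4 6 5; -5 4 -4]) = 324
  − (1) · M_12   where M_12 = det([-4 -6 3; 3 6 5; 4 4 -4]) = -52
  + (7) · M_13   where M_13 = det([-4 -3 3; 3 4 5; 4 -5 -4]) = -225
  − (3) · M_14   where M_14 = det([-4 -3 -6; 3 4 6; 4 -5 4]) = -34
det = (+1)·(6)·(324) + (-1)·(1)·(-52) + (+1)·(7)·(-225) + (-1)·(3)·(-34) = 523

The determinant is 523.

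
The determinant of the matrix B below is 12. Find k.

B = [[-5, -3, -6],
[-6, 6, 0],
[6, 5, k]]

k = 8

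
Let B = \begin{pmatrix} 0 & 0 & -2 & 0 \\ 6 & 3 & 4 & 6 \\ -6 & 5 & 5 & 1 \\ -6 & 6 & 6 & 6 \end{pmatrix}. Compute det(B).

The determinant is -396.

Expand along row 1 (it has 3 zeros):
  + (-2) · M_13   where M_13 = det([6 3 6; -6 5 1; -6 6 6]) = 198
det = (+1)·(-2)·(198) = -396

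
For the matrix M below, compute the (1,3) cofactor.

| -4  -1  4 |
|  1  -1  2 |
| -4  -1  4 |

The cofactor is -5.

Delete row 1 and column 3; the remaining 2×2 submatrix is [1 -1; -4 -1].
Its determinant is 1·(-1) − (-1)·(-4) = -5.
The cofactor carries sign (−1)^(1+3) = +1, so C_{1,3} = +(-5) = -5.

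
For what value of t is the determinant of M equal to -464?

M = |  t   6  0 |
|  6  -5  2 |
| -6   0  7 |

t = 4

Expanding along the row containing t, det(M) is linear in t: det(M) = (-35)·t + (-324).
Set (-35)·t + (-324) = -464  ⇒  (-35)·t = -140  ⇒  t = 4.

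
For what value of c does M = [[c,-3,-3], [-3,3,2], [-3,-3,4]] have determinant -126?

Expanding along the column containing c, det(M) is linear in c: det(M) = (18)·c + (-72).
Set (18)·c + (-72) = -126  ⇒  (18)·c = -54  ⇒  c = -3.

c = -3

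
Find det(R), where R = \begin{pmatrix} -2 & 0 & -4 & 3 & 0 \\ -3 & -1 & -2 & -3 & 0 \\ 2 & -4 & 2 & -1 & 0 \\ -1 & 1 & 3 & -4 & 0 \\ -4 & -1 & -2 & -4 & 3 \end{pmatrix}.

det(R) = -324

Expand along column 5 (it has 4 zeros):
  + (3) · M_55   where M_55 = det([-2 0 -4 3; -3 -1 -2 -3; 2 -4 2 -1; -1 1 3 -4]) = -108
det = (+1)·(3)·(-108) = -324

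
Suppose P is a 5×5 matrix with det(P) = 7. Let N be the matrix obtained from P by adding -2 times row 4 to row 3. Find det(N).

7

Adding a multiple of one row to another leaves the determinant unchanged.
det(N) = (1)·(7) = 7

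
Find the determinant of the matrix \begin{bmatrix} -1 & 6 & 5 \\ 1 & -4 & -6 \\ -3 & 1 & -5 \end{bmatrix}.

57

Expand along row 1:
  + (-1) · |-4 -6; 1 -5| = (-1)·(20 − (-6)) = -26
  − 6 · |1 -6; -3 -5| = −6·(-5 − 18) = 138
  + 5 · |1 -4; -3 1| = 5·(1 − 12) = -55
Sum: (-26) + (138) + (-55) = 57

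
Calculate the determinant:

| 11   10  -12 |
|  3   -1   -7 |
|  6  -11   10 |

Expand along column 1:
  + 11 · |-1 -7; -11 10| = 11·(-10 − 77) = -957
  − 3 · |10 -12; -11 10| = −3·(100 − 132) = 96
  + 6 · |10 -12; -1 -7| = 6·(-70 − 12) = -492
Sum: (-957) + (96) + (-492) = -1353

The determinant is -1353.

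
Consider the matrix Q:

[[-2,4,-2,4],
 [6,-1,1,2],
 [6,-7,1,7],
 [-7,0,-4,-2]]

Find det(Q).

Expand along row 4 (it has 1 zero):
  − (-7) · M_41   where M_41 = det([4 -2 4; -1 1 2; -7 1 7]) = 58
  − (-4) · M_43   where M_43 = det([-2 4 4; 6 -1 2; 6 -7 7]) = -278
  + (-2) · M_44   where M_44 = det([-2 4 -2; 6 -1 1; 6 -7 1]) = 60
det = (-1)·(-7)·(58) + (-1)·(-4)·(-278) + (+1)·(-2)·(60) = -826

-826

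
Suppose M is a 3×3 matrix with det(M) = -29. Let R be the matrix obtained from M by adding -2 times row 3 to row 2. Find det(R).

Adding a multiple of one row to another leaves the determinant unchanged.
det(R) = (1)·(-29) = -29

|R| = -29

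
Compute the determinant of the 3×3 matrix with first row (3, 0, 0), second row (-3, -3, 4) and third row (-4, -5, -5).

105

Expand along row 1:
  + 3 · |-3 4; -5 -5| = 3·(15 − (-20)) = 105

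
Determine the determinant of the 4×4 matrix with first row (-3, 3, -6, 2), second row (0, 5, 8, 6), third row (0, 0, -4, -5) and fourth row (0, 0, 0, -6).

The determinant is -360.

The matrix is upper triangular, so the determinant is the product of the diagonal entries:
det = (-3) · (5) · (-4) · (-6) = -360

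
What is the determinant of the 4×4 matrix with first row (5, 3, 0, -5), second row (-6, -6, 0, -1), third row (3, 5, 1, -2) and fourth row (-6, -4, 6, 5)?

The determinant is -602.

Expand along column 3 (it has 2 zeros):
  + (1) · M_33   where M_33 = det([5 3 -5; -6 -6 -1; -6 -4 5]) = -2
  − (6) · M_43   where M_43 = det([5 3 -5; -6 -6 -1; 3 5 -2]) = 100
det = (+1)·(1)·(-2) + (-1)·(6)·(100) = -602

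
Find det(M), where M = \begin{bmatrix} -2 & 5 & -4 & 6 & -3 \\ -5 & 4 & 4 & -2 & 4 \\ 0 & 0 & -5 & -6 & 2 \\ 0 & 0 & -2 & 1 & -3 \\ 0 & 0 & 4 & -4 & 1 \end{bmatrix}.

M is block upper-triangular with a 2×2 block and a 3×3 block on the diagonal, so its determinant equals the product of the determinants of the diagonal blocks.
det of the 2×2 block = 17
det of the 3×3 block = 123
det = (17)·(123) = 2091

2091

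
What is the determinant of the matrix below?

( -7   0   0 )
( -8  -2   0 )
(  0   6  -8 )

-112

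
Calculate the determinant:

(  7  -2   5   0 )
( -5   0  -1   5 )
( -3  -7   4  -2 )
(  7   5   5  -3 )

Expand along row 1 (it has 1 zero):
  + (7) · M_11   where M_11 = det([0 -1 5; -7 4 -2; 5 5 -3]) = -244
  − (-2) · M_12   where M_12 = det([-5 -1 5; -3 4 -2; 7 5 -3]) = -182
  + (5) · M_13   where M_13 = det([-5 0 5; -3 -7 -2; 7 5 -3]) = 15
det = (+1)·(7)·(-244) + (-1)·(-2)·(-182) + (+1)·(5)·(15) = -1997

-1997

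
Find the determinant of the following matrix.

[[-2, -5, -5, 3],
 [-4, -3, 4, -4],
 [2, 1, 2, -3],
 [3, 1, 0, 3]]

Expand along row 4 (it has 1 zero):
  − (3) · M_41   where M_41 = det([-5 -5 3; -3 4 -4; 1 2 -3]) = 55
  + (1) · M_42   where M_42 = det([-2 -5 3; -4 4 -4; 2 2 -3]) = 60
  + (3) · M_44   where M_44 = det([-2 -5 -5; -4 -3 4; 2 1 2]) = -70
det = (-1)·(3)·(55) + (+1)·(1)·(60) + (+1)·(3)·(-70) = -315

-315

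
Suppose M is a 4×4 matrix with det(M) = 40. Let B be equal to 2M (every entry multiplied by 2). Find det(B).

For a 4×4 matrix, det(2M) = 2^4·det(M) = 16·det(M).
det(B) = (16)·(40) = 640

det(B) = 640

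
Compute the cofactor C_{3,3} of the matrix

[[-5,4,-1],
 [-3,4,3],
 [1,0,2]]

-8

Delete row 3 and column 3; the remaining 2×2 submatrix is [-5 4; -3 4].
Its determinant is (-5)·4 − 4·(-3) = -8.
The cofactor carries sign (−1)^(3+3) = +1, so C_{3,3} = +(-8) = -8.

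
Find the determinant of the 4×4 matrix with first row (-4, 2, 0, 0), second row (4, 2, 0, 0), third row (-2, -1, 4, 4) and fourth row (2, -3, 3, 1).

The matrix is block lower-triangular with a 2×2 block and a 2×2 block on the diagonal, so its determinant equals the product of the determinants of the diagonal blocks.
det of the 2×2 block = -16
det of the 2×2 block = -8
det = (-16)·(-8) = 128

128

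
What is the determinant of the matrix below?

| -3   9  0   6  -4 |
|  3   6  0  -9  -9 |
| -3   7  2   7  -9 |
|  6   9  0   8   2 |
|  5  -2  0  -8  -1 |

-1026

Expand along column 3 (it has 4 zeros):
  + (2) · M_33   where M_33 = det([-3 9 6 -4; 3 6 -9 -9; 6 9 8 2; 5 -2 -8 -1]) = -513
det = (+1)·(2)·(-513) = -1026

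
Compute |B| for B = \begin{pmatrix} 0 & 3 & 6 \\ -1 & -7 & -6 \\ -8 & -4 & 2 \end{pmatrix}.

-162

Expand along row 1:
  − 3 · |-1 -6; -8 2| = −3·(-2 − 48) = 150
  + 6 · |-1 -7; -8 -4| = 6·(4 − 56) = -312
Sum: (150) + (-312) = -162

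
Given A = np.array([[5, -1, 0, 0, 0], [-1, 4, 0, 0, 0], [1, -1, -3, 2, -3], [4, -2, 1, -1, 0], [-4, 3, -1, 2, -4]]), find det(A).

A is block lower-triangular with a 2×2 block and a 3×3 block on the diagonal, so its determinant equals the product of the determinants of the diagonal blocks.
det of the 2×2 block = 19
det of the 3×3 block = -7
det = (19)·(-7) = -133

|A| = -133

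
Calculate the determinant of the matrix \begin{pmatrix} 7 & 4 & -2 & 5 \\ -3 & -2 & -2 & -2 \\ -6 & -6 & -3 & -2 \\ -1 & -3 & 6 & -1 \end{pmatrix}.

Expand along row 1:
  + (7) · M_11   where M_11 = det([-2 -2 -2; -6 -3 -2; -3 6 -1]) = 60
  − (4) · M_12   where M_12 = det([-3 -2 -2; -6 -3 -2; -1 6 -1]) = 41
  + (-2) · M_13   where M_13 = det([-3 -2 -2; -6 -6 -2; -1 -3 -1]) = -16
  − (5) · M_14   where M_14 = det([-3 -2 -2; -6 -6 -3; -1 -3 6]) = 33
det = (+1)·(7)·(60) + (-1)·(4)·(41) + (+1)·(-2)·(-16) + (-1)·(5)·(33) = 123

123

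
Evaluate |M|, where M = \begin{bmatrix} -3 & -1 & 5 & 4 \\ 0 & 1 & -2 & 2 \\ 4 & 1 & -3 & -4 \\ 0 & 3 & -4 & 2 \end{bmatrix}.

Expand along column 1 (it has 2 zeros):
  + (-3) · M_11   where M_11 = det([1 -2 2; 1 -3 -4; 3 -4 2]) = 16
  + (4) · M_31   where M_31 = det([-1 5 4; 1 -2 2; 3 -4 2]) = 24
det = (+1)·(-3)·(16) + (+1)·(4)·(24) = 48

48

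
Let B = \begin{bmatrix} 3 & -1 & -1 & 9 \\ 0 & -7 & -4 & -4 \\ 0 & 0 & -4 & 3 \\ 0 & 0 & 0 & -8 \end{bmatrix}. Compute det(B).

-672

B is upper triangular, so det(B) is the product of the diagonal entries:
det = (3) · (-7) · (-4) · (-8) = -672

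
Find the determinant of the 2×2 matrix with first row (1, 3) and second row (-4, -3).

det = 1·(-3) − 3·(-4) = -3 − (-12) = 9

The determinant is 9.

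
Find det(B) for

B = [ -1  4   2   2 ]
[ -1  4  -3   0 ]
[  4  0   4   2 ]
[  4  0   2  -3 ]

Expand along column 2 (it has 2 zeros):
  − (4) · M_12   where M_12 = det([-1 -3 0; 4 4 2; 4 2 -3]) = -44
  + (4) · M_22   where M_22 = det([-1 2 2; 4 4 2; 4 2 -3]) = 40
det = (-1)·(4)·(-44) + (+1)·(4)·(40) = 336

336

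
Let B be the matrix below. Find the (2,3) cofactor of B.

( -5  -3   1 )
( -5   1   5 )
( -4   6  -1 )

The cofactor is 42.

Delete row 2 and column 3; the remaining 2×2 submatrix is [-5 -3; -4 6].
Its determinant is (-5)·6 − (-3)·(-4) = -42.
The cofactor carries sign (−1)^(2+3) = −1, so C_{2,3} = −(-42) = 42.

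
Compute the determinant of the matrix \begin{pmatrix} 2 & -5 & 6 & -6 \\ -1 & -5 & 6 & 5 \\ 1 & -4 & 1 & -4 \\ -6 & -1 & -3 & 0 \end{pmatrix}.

-1181

Expand along row 4 (it has 1 zero):
  − (-6) · M_41   where M_41 = det([-5 6 -6; -5 6 5; -4 1 -4]) = -209
  + (-1) · M_42   where M_42 = det([2 6 -6; -1 6 5; 1 1 -4]) = -10
  − (-3) · M_43   where M_43 = det([2 -5 -6; -1 -5 5; 1 -4 -4]) = 21
det = (-1)·(-6)·(-209) + (+1)·(-1)·(-10) + (-1)·(-3)·(21) = -1181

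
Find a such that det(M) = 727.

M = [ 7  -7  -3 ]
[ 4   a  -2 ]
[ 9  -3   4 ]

Expanding along the row containing a, det(M) is linear in a: det(M) = (55)·a + (232).
Set (55)·a + (232) = 727  ⇒  (55)·a = 495  ⇒  a = 9.

a = 9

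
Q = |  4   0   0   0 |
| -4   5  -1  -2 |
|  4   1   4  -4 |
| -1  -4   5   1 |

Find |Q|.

det(Q) = 252

Expand along row 1 (it has 3 zeros):
  + (4) · M_11   where M_11 = det([5 -1 -2; 1 4 -4; -4 5 1]) = 63
det = (+1)·(4)·(63) = 252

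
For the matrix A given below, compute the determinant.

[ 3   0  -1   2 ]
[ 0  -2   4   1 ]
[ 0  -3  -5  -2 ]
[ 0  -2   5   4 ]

177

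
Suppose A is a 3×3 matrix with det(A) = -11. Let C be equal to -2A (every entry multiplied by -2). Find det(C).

|C| = 88

For a 3×3 matrix, det(-2A) = (-2)^3·det(A) = -8·det(A).
det(C) = (-8)·(-11) = 88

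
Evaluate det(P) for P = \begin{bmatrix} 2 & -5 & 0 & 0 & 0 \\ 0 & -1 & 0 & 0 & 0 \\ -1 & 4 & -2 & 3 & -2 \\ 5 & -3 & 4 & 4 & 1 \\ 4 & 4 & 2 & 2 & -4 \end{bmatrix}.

-180

P is block lower-triangular with a 2×2 block and a 3×3 block on the diagonal, so its determinant equals the product of the determinants of the diagonal blocks.
det of the 2×2 block = -2
det of the 3×3 block = 90
det = (-2)·(90) = -180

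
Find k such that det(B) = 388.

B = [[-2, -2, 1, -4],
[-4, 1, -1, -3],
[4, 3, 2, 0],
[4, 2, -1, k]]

-5

Expanding along the row containing k, det(B) is linear in k: det(B) = (-34)·k + (218).
Set (-34)·k + (218) = 388  ⇒  (-34)·k = 170  ⇒  k = -5.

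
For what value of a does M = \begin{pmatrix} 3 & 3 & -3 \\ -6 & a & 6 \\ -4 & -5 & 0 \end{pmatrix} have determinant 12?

-7

Expanding along the column containing a, det(M) is linear in a: det(M) = (-12)·a + (-72).
Set (-12)·a + (-72) = 12  ⇒  (-12)·a = 84  ⇒  a = -7.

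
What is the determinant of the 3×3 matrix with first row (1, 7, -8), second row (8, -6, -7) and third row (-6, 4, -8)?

Expand along column 1:
  + 1 · |-6 -7; 4 -8| = 1·(48 − (-28)) = 76
  − 8 · |7 -8; 4 -8| = −8·(-56 − (-32)) = 192
  + (-6) · |7 -8; -6 -7| = (-6)·(-49 − 48) = 582
Sum: (76) + (192) + (582) = 850

850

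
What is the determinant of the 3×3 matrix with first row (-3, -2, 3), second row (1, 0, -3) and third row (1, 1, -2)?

The determinant is -4.

Expand along column 2:
  − (-2) · |1 -3; 1 -2| = −(-2)·(-2 − (-3)) = 2
  − 1 · |-3 3; 1 -3| = −1·(9 − 3) = -6
Sum: (2) + (-6) = -4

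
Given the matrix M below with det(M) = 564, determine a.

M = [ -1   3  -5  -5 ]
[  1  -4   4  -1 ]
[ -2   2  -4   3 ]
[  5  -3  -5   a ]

-2

Expanding along the column containing a, det(M) is linear in a: det(M) = (10)·a + (584).
Set (10)·a + (584) = 564  ⇒  (10)·a = -20  ⇒  a = -2.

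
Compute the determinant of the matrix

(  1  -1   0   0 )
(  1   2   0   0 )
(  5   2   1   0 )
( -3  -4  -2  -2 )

-6

The matrix is block lower-triangular with a 2×2 block and a 2×2 block on the diagonal, so its determinant equals the product of the determinants of the diagonal blocks.
det of the 2×2 block = 3
det of the 2×2 block = -2
det = (3)·(-2) = -6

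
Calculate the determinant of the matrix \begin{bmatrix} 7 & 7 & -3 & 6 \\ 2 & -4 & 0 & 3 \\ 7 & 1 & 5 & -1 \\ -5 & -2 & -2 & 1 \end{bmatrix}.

The determinant is -486.

Expand along row 2 (it has 1 zero):
  − (2) · M_21   where M_21 = det([7 -3 6; 1 5 -1; -2 -2 1]) = 66
  + (-4) · M_22   where M_22 = det([7 -3 6; 7 5 -1; -5 -2 1]) = 93
  + (3) · M_24   where M_24 = det([7 7 -3; 7 1 5; -5 -2 -2]) = 6
det = (-1)·(2)·(66) + (+1)·(-4)·(93) + (+1)·(3)·(6) = -486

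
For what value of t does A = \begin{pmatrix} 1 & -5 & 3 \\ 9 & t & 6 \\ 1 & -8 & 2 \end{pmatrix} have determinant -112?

t = 4

Expanding along the column containing t, det(A) is linear in t: det(A) = (-1)·t + (-108).
Set (-1)·t + (-108) = -112  ⇒  (-1)·t = -4  ⇒  t = 4.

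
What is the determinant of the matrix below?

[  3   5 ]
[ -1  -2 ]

The determinant is -1.

det = 3·(-2) − 5·(-1) = -6 − (-5) = -1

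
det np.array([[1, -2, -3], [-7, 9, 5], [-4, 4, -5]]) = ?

21

Expand along row 1:
  + 1 · |9 5; 4 -5| = 1·(-45 − 20) = -65
  − (-2) · |-7 5; -4 -5| = −(-2)·(35 − (-20)) = 110
  + (-3) · |-7 9; -4 4| = (-3)·(-28 − (-36)) = -24
Sum: (-65) + (110) + (-24) = 21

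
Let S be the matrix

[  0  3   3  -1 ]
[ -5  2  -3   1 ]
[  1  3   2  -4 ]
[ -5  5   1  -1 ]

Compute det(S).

70

Expand along row 1 (it has 1 zero):
  − (3) · M_12   where M_12 = det([-5 -3 1; 1 2 -4; -5 1 -1]) = -62
  + (3) · M_13   where M_13 = det([-5 2 1; 1 3 -4; -5 5 -1]) = -23
  − (-1) · M_14   where M_14 = det([-5 2 -3; 1 3 2; -5 5 1]) = -47
det = (-1)·(3)·(-62) + (+1)·(3)·(-23) + (-1)·(-1)·(-47) = 70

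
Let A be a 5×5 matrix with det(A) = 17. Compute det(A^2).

The determinant is 289.

det(A^2) = (det A)^2 = (17)^2 = 289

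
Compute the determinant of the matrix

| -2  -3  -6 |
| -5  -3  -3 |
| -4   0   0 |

36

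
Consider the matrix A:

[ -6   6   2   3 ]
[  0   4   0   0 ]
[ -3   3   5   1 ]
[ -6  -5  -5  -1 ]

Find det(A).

Expand along row 2 (it has 3 zeros):
  + (4) · M_22   where M_22 = det([-6 2 3; -3 5 1; -6 -5 -1]) = 117
det = (+1)·(4)·(117) = 468

468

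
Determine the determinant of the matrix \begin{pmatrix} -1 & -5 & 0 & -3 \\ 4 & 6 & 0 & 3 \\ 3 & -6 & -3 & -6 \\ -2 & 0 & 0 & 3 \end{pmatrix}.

Expand along column 3 (it has 3 zeros):
  + (-3) · M_33   where M_33 = det([-1 -5 -3; 4 6 3; -2 0 3]) = 36
det = (+1)·(-3)·(36) = -108

The determinant is -108.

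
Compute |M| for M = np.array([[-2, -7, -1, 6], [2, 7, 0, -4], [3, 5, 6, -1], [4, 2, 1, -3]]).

Expand along row 2 (it has 1 zero):
  − (2) · M_21   where M_21 = det([-7 -1 6; 5 6 -1; 2 1 -3]) = 64
  + (7) · M_22   where M_22 = det([-2 -1 6; 3 6 -1; 4 1 -3]) = -97
  + (-4) · M_24   where M_24 = det([-2 -7 -1; 3 5 6; 4 2 1]) = -119
det = (-1)·(2)·(64) + (+1)·(7)·(-97) + (+1)·(-4)·(-119) = -331

|M| = -331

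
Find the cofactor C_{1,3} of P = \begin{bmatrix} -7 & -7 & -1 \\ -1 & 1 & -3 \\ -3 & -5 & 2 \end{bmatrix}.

Delete row 1 and column 3; the remaining 2×2 submatrix is [-1 1; -3 -5].
Its determinant is (-1)·(-5) − 1·(-3) = 8.
The cofactor carries sign (−1)^(1+3) = +1, so C_{1,3} = +(8) = 8.

The cofactor is 8.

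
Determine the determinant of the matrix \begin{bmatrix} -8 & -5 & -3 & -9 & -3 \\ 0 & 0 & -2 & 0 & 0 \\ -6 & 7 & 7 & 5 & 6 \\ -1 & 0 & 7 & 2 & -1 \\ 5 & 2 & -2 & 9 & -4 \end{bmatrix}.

The determinant is 1230.

Expand along row 2 (it has 4 zeros):
  − (-2) · M_23   where M_23 = det([-8 -5 -9 -3; -6 7 5 6; -1 0 2 -1; 5 2 9 -4]) = 615
det = (-1)·(-2)·(615) = 1230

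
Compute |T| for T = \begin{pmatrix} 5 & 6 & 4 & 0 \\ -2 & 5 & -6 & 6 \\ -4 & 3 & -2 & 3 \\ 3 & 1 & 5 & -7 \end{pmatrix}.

-927

Expand along row 1 (it has 1 zero):
  + (5) · M_11   where M_11 = det([5 -6 6; 3 -2 3; 1 5 -7]) = -47
  − (6) · M_12   where M_12 = det([-2 -6 6; -4 -2 3; 3 5 -7]) = 32
  + (4) · M_13   where M_13 = det([-2 5 6; -4 3 3; 3 1 -7]) = -125
det = (+1)·(5)·(-47) + (-1)·(6)·(32) + (+1)·(4)·(-125) = -927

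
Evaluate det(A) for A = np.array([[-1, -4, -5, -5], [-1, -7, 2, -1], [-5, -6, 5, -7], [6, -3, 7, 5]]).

-2008

Expand along row 1:
  + (-1) · M_11   where M_11 = det([-7 2 -1; -6 5 -7; -3 7 5]) = -389
  − (-4) · M_12   where M_12 = det([-1 2 -1; -5 5 -7; 6 7 5]) = -43
  + (-5) · M_13   where M_13 = det([-1 -7 -1; -5 -6 -7; 6 -3 5]) = 119
  − (-5) · M_14   where M_14 = det([-1 -7 2; -5 -6 5; 6 -3 7]) = -326
det = (+1)·(-1)·(-389) + (-1)·(-4)·(-43) + (+1)·(-5)·(119) + (-1)·(-5)·(-326) = -2008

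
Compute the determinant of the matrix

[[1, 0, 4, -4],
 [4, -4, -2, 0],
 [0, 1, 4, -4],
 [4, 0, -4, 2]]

36

Expand along column 2 (it has 2 zeros):
  + (-4) · M_22   where M_22 = det([1 4 -4; 0 4 -4; 4 -4 2]) = -8
  − (1) · M_32   where M_32 = det([1 4 -4; 4 -2 0; 4 -4 2]) = -4
det = (+1)·(-4)·(-8) + (-1)·(1)·(-4) = 36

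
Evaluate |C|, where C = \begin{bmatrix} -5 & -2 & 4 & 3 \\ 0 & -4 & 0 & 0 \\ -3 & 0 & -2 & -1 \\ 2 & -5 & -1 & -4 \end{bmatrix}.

280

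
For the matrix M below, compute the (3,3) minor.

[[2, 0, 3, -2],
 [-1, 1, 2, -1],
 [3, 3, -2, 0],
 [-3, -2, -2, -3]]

The minor is -20.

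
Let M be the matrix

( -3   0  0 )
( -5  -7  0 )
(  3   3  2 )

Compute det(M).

The determinant is 42.

M is lower triangular, so det(M) is the product of the diagonal entries:
det = (-3) · (-7) · (2) = 42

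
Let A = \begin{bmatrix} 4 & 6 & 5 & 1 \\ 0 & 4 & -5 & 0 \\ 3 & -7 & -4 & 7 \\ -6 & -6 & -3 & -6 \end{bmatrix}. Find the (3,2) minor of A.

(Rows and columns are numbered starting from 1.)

90

Delete row 3 and column 2; the remaining 3×3 submatrix is [4 5 1; 0 -5 0; -6 -3 -6].
Its determinant is 90.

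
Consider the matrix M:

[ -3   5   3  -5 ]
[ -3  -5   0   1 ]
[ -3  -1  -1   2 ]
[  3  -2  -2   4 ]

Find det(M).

det(M) = -63

Expand along row 2 (it has 1 zero):
  − (-3) · M_21   where M_21 = det([5 3 -5; -1 -1 2; -2 -2 4]) = 0
  + (-5) · M_22   where M_22 = det([-3 3 -5; -3 -1 2; 3 -2 4]) = 9
  + (1) · M_24   where M_24 = det([-3 5 3; -3 -1 -1; 3 -2 -2]) = -18
det = (-1)·(-3)·(0) + (+1)·(-5)·(9) + (+1)·(1)·(-18) = -63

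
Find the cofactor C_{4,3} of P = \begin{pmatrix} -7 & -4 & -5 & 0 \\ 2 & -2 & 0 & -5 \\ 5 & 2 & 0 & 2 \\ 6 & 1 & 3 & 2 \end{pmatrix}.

Delete row 4 and column 3; the remaining 3×3 submatrix is [-7 -4 0; 2 -2 -5; 5 2 2].
Its determinant is 74.
The cofactor carries sign (−1)^(4+3) = −1, so C_{4,3} = −(74) = -74.

-74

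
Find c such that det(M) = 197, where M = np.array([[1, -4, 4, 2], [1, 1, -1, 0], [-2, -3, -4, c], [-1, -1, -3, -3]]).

5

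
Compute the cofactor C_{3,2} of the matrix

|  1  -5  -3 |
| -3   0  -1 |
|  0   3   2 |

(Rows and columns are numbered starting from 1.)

Delete row 3 and column 2; the remaining 2×2 submatrix is [1 -3; -3 -1].
Its determinant is 1·(-1) − (-3)·(-3) = -10.
The cofactor carries sign (−1)^(3+2) = −1, so C_{3,2} = −(-10) = 10.

The cofactor is 10.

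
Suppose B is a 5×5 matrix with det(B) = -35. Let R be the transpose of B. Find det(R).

|R| = -35

det(Bᵀ) = det(B).
det(R) = (1)·(-35) = -35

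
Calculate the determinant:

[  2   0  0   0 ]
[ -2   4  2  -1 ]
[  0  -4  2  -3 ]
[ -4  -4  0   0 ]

32

Expand along row 1 (it has 3 zeros):
  + (2) · M_11   where M_11 = det([4 2 -1; -4 2 -3; -4 0 0]) = 16
det = (+1)·(2)·(16) = 32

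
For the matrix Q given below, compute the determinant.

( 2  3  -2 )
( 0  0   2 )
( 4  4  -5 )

Expand along row 2:
  − 2 · |2 3; 4 4| = −2·(8 − 12) = 8

The determinant is 8.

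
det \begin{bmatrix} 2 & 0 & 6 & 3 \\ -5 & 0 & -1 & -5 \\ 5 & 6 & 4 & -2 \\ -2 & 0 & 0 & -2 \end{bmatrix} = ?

The determinant is 12.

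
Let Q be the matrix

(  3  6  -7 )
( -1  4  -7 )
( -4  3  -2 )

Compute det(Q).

The determinant is 104.

Expand along row 1:
  + 3 · |4 -7; 3 -2| = 3·(-8 − (-21)) = 39
  − 6 · |-1 -7; -4 -2| = −6·(2 − 28) = 156
  + (-7) · |-1 4; -4 3| = (-7)·(-3 − (-16)) = -91
Sum: (39) + (156) + (-91) = 104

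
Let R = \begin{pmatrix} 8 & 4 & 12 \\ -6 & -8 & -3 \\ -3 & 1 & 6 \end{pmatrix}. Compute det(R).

Expand along column 1:
  + 8 · |-8 -3; 1 6| = 8·(-48 − (-3)) = -360
  − (-6) · |4 12; 1 6| = −(-6)·(24 − 12) = 72
  + (-3) · |4 12; -8 -3| = (-3)·(-12 − (-96)) = -252
Sum: (-360) + (72) + (-252) = -540

The determinant is -540.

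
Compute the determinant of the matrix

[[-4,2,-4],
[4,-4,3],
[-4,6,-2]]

Expand along column 1:
  + (-4) · |-4 3; 6 -2| = (-4)·(8 − 18) = 40
  − 4 · |2 -4; 6 -2| = −4·(-4 − (-24)) = -80
  + (-4) · |2 -4; -4 3| = (-4)·(6 − 16) = 40
Sum: (40) + (-80) + (40) = 0

The determinant is 0.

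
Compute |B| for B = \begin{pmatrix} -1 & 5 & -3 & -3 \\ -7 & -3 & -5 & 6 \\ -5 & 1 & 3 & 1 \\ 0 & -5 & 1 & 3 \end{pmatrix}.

Expand along row 4 (it has 1 zero):
  + (-5) · M_42   where M_42 = det([-1 -3 -3; -7 -5 6; -5 3 1]) = 230
  − (1) · M_43   where M_43 = det([-1 5 -3; -7 -3 6; -5 1 1]) = -40
  + (3) · M_44   where M_44 = det([-1 5 -3; -7 -3 -5; -5 1 3]) = 300
det = (+1)·(-5)·(230) + (-1)·(1)·(-40) + (+1)·(3)·(300) = -210

det(B) = -210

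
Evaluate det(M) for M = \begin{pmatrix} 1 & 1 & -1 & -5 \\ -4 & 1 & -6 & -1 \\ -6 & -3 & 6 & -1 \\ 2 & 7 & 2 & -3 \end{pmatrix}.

The determinant is 2128.

Expand along row 1:
  + (1) · M_11   where M_11 = det([1 -6 -1; -3 6 -1; 7 2 -3]) = 128
  − (1) · M_12   where M_12 = det([-4 -6 -1; -6 6 -1; 2 2 -3]) = 208
  + (-1) · M_13   where M_13 = det([-4 1 -1; -6 -3 -1; 2 7 -3]) = -48
  − (-5) · M_14   where M_14 = det([-4 1 -6; -6 -3 6; 2 7 2]) = 432
det = (+1)·(1)·(128) + (-1)·(1)·(208) + (+1)·(-1)·(-48) + (-1)·(-5)·(432) = 2128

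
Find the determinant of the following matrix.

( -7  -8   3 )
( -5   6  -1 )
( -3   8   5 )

Expand along row 1:
  + (-7) · |6 -1; 8 5| = (-7)·(30 − (-8)) = -266
  − (-8) · |-5 -1; -3 5| = −(-8)·(-25 − 3) = -224
  + 3 · |-5 6; -3 8| = 3·(-40 − (-18)) = -66
Sum: (-266) + (-224) + (-66) = -556

The determinant is -556.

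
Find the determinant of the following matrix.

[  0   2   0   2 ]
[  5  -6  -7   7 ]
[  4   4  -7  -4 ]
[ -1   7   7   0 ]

Expand along row 1 (it has 2 zeros):
  − (2) · M_12   where M_12 = det([5 -7 7; 4 -7 -4; -1 7 0]) = 259
  − (2) · M_14   where M_14 = det([5 -6 -7; 4 4 -7; -1 7 7]) = 287
det = (-1)·(2)·(259) + (-1)·(2)·(287) = -1092

-1092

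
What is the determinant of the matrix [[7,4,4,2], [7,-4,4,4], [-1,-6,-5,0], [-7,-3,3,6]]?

Expand along row 3 (it has 1 zero):
  + (-1) · M_31   where M_31 = det([4 4 2; -4 4 4; -3 3 6]) = 96
  − (-6) · M_32   where M_32 = det([7 4 2; 7 4 4; -7 3 6]) = -98
  + (-5) · M_33   where M_33 = det([7 4 2; 7 -4 4; -7 -3 6]) = -462
det = (+1)·(-1)·(96) + (-1)·(-6)·(-98) + (+1)·(-5)·(-462) = 1626

1626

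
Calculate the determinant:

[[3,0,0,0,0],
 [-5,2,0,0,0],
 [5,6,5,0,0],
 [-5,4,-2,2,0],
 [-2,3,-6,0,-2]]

The determinant is -120.

The matrix is lower triangular, so the determinant is the product of the diagonal entries:
det = (3) · (2) · (5) · (2) · (-2) = -120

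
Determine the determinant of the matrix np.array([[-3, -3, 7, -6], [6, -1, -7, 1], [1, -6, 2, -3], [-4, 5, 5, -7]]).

Expand along row 1:
  + (-3) · M_11   where M_11 = det([-1 -7 1; -6 2 -3; 5 5 -7]) = 358
  − (-3) · M_12   where M_12 = det([6 -7 1; 1 2 -3; -4 5 -7]) = -114
  + (7) · M_13   where M_13 = det([6 -1 1; 1 -6 -3; -4 5 -7]) = 304
  − (-6) · M_14   where M_14 = det([6 -1 -7; 1 -6 2; -4 5 5]) = -94
det = (+1)·(-3)·(358) + (-1)·(-3)·(-114) + (+1)·(7)·(304) + (-1)·(-6)·(-94) = 148

The determinant is 148.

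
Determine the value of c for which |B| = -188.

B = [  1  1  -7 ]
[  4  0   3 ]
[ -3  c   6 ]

c = 5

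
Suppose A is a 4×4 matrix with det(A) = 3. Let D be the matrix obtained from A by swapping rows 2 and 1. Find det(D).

Swapping two rows multiplies the determinant by −1.
det(D) = (-1)·(3) = -3

det(D) = -3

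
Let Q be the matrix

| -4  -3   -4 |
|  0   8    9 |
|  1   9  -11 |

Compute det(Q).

det(Q) = 681

Expand along row 2:
  + 8 · |-4 -4; 1 -11| = 8·(44 − (-4)) = 384
  − 9 · |-4 -3; 1 9| = −9·(-36 − (-3)) = 297
Sum: (384) + (297) = 681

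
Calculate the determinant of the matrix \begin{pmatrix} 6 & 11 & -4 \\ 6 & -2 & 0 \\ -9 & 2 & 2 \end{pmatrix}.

-132

Expand along column 3:
  + (-4) · |6 -2; -9 2| = (-4)·(12 − 18) = 24
  + 2 · |6 11; 6 -2| = 2·(-12 − 66) = -156
Sum: (24) + (-156) = -132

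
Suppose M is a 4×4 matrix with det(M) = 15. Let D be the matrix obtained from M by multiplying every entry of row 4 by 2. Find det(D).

Scaling one row by 2 multiplies the determinant by 2.
det(D) = (2)·(15) = 30

The determinant is 30.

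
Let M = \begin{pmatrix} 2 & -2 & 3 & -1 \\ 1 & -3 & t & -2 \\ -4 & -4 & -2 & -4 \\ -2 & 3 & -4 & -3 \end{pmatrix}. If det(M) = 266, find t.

-1

Expanding along the column containing t, det(M) is linear in t: det(M) = (-76)·t + (190).
Set (-76)·t + (190) = 266  ⇒  (-76)·t = 76  ⇒  t = -1.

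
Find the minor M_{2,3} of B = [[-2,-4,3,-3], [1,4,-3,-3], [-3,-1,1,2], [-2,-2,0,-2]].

Delete row 2 and column 3; the remaining 3×3 submatrix is [-2 -4 -3; -3 -1 2; -2 -2 -2].
Its determinant is 16.

16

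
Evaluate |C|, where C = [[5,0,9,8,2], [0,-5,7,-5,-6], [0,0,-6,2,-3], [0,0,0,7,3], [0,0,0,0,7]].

C is upper triangular, so det(C) is the product of the diagonal entries:
det = (5) · (-5) · (-6) · (7) · (7) = 7350

7350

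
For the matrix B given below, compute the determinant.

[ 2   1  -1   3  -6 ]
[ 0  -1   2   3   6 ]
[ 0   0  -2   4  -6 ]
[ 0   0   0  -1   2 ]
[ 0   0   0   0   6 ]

|B| = -24

B is upper triangular, so det(B) is the product of the diagonal entries:
det = (2) · (-1) · (-2) · (-1) · (6) = -24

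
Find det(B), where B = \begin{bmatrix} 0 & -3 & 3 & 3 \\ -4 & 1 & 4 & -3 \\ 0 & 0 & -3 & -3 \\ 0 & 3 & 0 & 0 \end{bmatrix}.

Expand along row 4 (it has 3 zeros):
  + (3) · M_42   where M_42 = det([0 3 3; -4 4 -3; 0 -3 -3]) = 0
det = (+1)·(3)·(0) = 0

The determinant is 0.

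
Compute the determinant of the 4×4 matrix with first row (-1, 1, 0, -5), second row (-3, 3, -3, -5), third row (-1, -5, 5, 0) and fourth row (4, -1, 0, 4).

The determinant is -93.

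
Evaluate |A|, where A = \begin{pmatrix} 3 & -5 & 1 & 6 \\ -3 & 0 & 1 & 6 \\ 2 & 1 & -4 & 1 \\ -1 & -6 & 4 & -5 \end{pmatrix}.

-801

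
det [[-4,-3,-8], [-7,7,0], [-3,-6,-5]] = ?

The determinant is -259.

Expand along column 3:
  + (-8) · |-7 7; -3 -6| = (-8)·(42 − (-21)) = -504
  + (-5) · |-4 -3; -7 7| = (-5)·(-28 − 21) = 245
Sum: (-504) + (245) = -259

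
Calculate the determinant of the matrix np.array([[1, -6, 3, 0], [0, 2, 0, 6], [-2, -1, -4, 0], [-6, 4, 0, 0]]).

-1020

Expand along column 4 (it has 3 zeros):
  + (6) · M_24   where M_24 = det([1 -6 3; -2 -1 -4; -6 4 0]) = -170
det = (+1)·(6)·(-170) = -1020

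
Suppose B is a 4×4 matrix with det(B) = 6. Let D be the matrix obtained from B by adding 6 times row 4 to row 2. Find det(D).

6

Adding a multiple of one row to another leaves the determinant unchanged.
det(D) = (1)·(6) = 6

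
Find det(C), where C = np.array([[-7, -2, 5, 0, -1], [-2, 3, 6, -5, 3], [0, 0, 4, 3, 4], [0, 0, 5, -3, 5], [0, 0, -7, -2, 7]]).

9450

C is block upper-triangular with a 2×2 block and a 3×3 block on the diagonal, so its determinant equals the product of the determinants of the diagonal blocks.
det of the 2×2 block = -25
det of the 3×3 block = -378
det = (-25)·(-378) = 9450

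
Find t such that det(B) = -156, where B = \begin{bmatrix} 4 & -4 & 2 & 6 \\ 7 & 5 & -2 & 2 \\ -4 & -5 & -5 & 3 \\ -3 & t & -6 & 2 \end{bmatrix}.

Expanding along the column containing t, det(B) is linear in t: det(B) = (-300)·t + (-756).
Set (-300)·t + (-756) = -156  ⇒  (-300)·t = 600  ⇒  t = -2.

-2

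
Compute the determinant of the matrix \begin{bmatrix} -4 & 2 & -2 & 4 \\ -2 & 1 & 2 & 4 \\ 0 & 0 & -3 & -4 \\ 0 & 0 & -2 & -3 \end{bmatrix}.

The matrix is block upper-triangular with a 2×2 block and a 2×2 block on the diagonal, so its determinant equals the product of the determinants of the diagonal blocks.
det of the 2×2 block = 0
det of the 2×2 block = 1
det = (0)·(1) = 0

The determinant is 0.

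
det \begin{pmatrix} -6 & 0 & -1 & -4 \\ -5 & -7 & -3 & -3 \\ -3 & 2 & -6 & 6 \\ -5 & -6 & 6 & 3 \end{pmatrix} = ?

-4509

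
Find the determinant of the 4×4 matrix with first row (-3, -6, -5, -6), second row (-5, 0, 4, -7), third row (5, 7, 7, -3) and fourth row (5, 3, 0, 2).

310

Expand along row 2 (it has 1 zero):
  − (-5) · M_21   where M_21 = det([-6 -5 -6; 7 7 -3; 3 0 2]) = 157
  − (4) · M_23   where M_23 = det([-3 -6 -6; 5 7 -3; 5 3 2]) = 201
  + (-7) · M_24   where M_24 = det([-3 -6 -5; 5 7 7; 5 3 0]) = -47
det = (-1)·(-5)·(157) + (-1)·(4)·(201) + (+1)·(-7)·(-47) = 310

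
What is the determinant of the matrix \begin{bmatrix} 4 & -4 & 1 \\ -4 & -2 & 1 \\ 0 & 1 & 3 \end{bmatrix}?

Expand along row 3:
  − 1 · |4 1; -4 1| = −1·(4 − (-4)) = -8
  + 3 · |4 -4; -4 -2| = 3·(-8 − 16) = -72
Sum: (-8) + (-72) = -80

-80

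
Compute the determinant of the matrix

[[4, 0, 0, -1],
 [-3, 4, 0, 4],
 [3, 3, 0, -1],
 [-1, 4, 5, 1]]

The determinant is 215.

Expand along column 3 (it has 3 zeros):
  − (5) · M_43   where M_43 = det([4 0 -1; -3 4 4; 3 3 -1]) = -43
det = (-1)·(5)·(-43) = 215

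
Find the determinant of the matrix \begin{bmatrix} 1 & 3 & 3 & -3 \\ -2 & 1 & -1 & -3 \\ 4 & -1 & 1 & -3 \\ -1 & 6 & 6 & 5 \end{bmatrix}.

Expand along row 1:
  + (1) · M_11   where M_11 = det([1 -1 -3; -1 1 -3; 6 6 5]) = 72
  − (3) · M_12   where M_12 = det([-2 -1 -3; 4 1 -3; -1 6 5]) = -104
  + (3) · M_13   where M_13 = det([-2 1 -3; 4 -1 -3; -1 6 5]) = -112
  − (-3) · M_14   where M_14 = det([-2 1 -1; 4 -1 1; -1 6 6]) = -24
det = (+1)·(1)·(72) + (-1)·(3)·(-104) + (+1)·(3)·(-112) + (-1)·(-3)·(-24) = -24

-24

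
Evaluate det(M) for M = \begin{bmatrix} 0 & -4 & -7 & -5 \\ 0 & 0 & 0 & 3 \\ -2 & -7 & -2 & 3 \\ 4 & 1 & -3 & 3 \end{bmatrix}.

Expand along row 2 (it has 3 zeros):
  + (3) · M_24   where M_24 = det([0 -4 -7; -2 -7 -2; 4 1 -3]) = -126
det = (+1)·(3)·(-126) = -378

-378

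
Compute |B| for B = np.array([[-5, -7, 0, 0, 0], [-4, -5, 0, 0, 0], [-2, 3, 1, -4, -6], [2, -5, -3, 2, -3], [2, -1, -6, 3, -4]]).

|B| = 123

B is block lower-triangular with a 2×2 block and a 3×3 block on the diagonal, so its determinant equals the product of the determinants of the diagonal blocks.
det of the 2×2 block = -3
det of the 3×3 block = -41
det = (-3)·(-41) = 123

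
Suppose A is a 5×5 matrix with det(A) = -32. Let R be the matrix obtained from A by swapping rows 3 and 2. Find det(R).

Swapping two rows multiplies the determinant by −1.
det(R) = (-1)·(-32) = 32

32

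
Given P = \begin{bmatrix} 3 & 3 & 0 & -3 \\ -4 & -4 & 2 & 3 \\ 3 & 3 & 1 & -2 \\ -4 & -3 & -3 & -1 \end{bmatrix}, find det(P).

|P| = 9

Expand along row 1 (it has 1 zero):
  + (3) · M_11   where M_11 = det([-4 2 3; 3 1 -2; -3 -3 -1]) = 28
  − (3) · M_12   where M_12 = det([-4 2 3; 3 1 -2; -4 -3 -1]) = 35
  − (-3) · M_14   where M_14 = det([-4 -4 2; 3 3 1; -4 -3 -3]) = 10
det = (+1)·(3)·(28) + (-1)·(3)·(35) + (-1)·(-3)·(10) = 9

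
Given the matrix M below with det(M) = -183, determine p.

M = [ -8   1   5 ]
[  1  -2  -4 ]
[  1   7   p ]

Expanding along the column containing p, det(M) is linear in p: det(M) = (15)·p + (-183).
Set (15)·p + (-183) = -183  ⇒  (15)·p = 0  ⇒  p = 0.

0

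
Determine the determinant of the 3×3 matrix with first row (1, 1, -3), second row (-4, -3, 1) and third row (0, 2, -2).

20

Expand along row 3:
  − 2 · |1 -3; -4 1| = −2·(1 − 12) = 22
  + (-2) · |1 1; -4 -3| = (-2)·(-3 − (-4)) = -2
Sum: (22) + (-2) = 20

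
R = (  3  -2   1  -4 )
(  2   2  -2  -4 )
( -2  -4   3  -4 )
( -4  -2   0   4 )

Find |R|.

Expand along row 4 (it has 1 zero):
  − (-4) · M_41   where M_41 = det([-2 1 -4; 2 -2 -4; -4 3 -4]) = -8
  + (-2) · M_42   where M_42 = det([3 1 -4; 2 -2 -4; -2 3 -4]) = 68
  + (4) · M_44   where M_44 = det([3 -2 1; 2 2 -2; -2 -4 3]) = -6
det = (-1)·(-4)·(-8) + (+1)·(-2)·(68) + (+1)·(4)·(-6) = -192

|R| = -192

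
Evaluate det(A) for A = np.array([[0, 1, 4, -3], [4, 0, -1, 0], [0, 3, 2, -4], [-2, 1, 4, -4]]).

-50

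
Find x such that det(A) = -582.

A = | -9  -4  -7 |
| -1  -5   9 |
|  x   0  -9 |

x = 3

Expanding along the row containing x, det(A) is linear in x: det(A) = (-71)·x + (-369).
Set (-71)·x + (-369) = -582  ⇒  (-71)·x = -213  ⇒  x = 3.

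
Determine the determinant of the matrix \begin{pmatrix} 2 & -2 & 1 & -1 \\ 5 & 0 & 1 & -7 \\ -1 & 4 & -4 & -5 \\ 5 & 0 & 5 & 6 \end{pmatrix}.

The determinant is -226.

Expand along column 2 (it has 2 zeros):
  − (-2) · M_12   where M_12 = det([5 1 -7; -1 -4 -5; 5 5 6]) = -119
  − (4) · M_32   where M_32 = det([2 1 -1; 5 1 -7; 5 5 6]) = -3
det = (-1)·(-2)·(-119) + (-1)·(4)·(-3) = -226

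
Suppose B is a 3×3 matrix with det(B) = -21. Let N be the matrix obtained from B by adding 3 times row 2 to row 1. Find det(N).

-21

Adding a multiple of one row to another leaves the determinant unchanged.
det(N) = (1)·(-21) = -21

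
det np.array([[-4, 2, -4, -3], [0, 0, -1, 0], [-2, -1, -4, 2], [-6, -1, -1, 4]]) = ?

Expand along row 2 (it has 3 zeros):
  − (-1) · M_23   where M_23 = det([-4 2 -3; -2 -1 2; -6 -1 4]) = 12
det = (-1)·(-1)·(12) = 12

The determinant is 12.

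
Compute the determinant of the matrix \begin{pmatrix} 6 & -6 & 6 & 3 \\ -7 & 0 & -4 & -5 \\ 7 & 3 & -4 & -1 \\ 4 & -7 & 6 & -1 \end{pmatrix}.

-864

Expand along row 2 (it has 1 zero):
  − (-7) · M_21   where M_21 = det([-6 6 3; 3 -4 -1; -7 6 -1]) = -30
  − (-4) · M_23   where M_23 = det([6 -6 3; 7 3 -1; 4 -7 -1]) = -261
  + (-5) · M_24   where M_24 = det([6 -6 6; 7 3 -4; 4 -7 6]) = -78
det = (-1)·(-7)·(-30) + (-1)·(-4)·(-261) + (+1)·(-5)·(-78) = -864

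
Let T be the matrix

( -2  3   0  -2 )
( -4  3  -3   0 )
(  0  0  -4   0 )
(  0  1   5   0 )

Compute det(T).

Expand along row 3 (it has 3 zeros):
  + (-4) · M_33   where M_33 = det([-2 3 -2; -4 3 0; 0 1 0]) = 8
det = (+1)·(-4)·(8) = -32

-32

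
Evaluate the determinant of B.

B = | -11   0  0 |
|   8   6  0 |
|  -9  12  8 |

B is lower triangular, so det(B) is the product of the diagonal entries:
det = (-11) · (6) · (8) = -528

-528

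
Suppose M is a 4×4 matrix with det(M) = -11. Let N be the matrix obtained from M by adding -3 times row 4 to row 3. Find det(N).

-11

Adding a multiple of one row to another leaves the determinant unchanged.
det(N) = (1)·(-11) = -11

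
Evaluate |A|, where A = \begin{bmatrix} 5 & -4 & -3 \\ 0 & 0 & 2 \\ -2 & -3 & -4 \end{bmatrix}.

46

Expand along row 2:
  − 2 · |5 -4; -2 -3| = −2·(-15 − 8) = 46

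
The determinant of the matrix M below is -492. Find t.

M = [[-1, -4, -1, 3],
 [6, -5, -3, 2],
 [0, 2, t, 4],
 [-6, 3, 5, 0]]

-4

Expanding along the row containing t, det(M) is linear in t: det(M) = (18)·t + (-420).
Set (18)·t + (-420) = -492  ⇒  (18)·t = -72  ⇒  t = -4.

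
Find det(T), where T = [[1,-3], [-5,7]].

det(T) = 1·7 − (-3)·(-5) = 7 − 15 = -8

-8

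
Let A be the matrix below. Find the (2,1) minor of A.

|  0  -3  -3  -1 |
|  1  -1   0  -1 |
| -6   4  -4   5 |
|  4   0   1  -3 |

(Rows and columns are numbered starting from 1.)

-61

Delete row 2 and column 1; the remaining 3×3 submatrix is [-3 -3 -1; 4 -4 5; 0 1 -3].
Its determinant is -61.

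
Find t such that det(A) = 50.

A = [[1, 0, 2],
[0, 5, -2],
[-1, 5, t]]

6

Expanding along the row containing t, det(A) is linear in t: det(A) = (5)·t + (20).
Set (5)·t + (20) = 50  ⇒  (5)·t = 30  ⇒  t = 6.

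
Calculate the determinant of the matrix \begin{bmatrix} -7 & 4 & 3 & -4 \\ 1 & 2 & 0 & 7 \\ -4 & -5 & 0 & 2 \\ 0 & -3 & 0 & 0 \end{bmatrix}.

270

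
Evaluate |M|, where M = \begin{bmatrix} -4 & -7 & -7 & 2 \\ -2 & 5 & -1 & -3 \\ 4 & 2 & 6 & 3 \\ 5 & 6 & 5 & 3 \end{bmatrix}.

-332

Expand along row 1:
  + (-4) · M_11   where M_11 = det([5 -1 -3; 2 6 3; 6 5 3]) = 81
  − (-7) · M_12   where M_12 = det([-2 -1 -3; 4 6 3; 5 5 3]) = 21
  + (-7) · M_13   where M_13 = det([-2 5 -3; 4 2 3; 5 6 3]) = -3
  − (2) · M_14   where M_14 = det([-2 5 -1; 4 2 6; 5 6 5]) = 88
det = (+1)·(-4)·(81) + (-1)·(-7)·(21) + (+1)·(-7)·(-3) + (-1)·(2)·(88) = -332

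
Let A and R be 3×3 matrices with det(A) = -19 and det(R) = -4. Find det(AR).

det(AR) = det(A)·det(R) = (-19)·(-4) = 76

|AR| = 76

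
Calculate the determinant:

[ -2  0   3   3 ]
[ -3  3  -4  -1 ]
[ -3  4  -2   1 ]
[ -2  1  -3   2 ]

The determinant is -97.

Expand along row 1 (it has 1 zero):
  + (-2) · M_11   where M_11 = det([3 -4 -1; 4 -2 1; 1 -3 2]) = 35
  + (3) · M_13   where M_13 = det([-3 3 -1; -3 4 1; -2 1 2]) = -14
  − (3) · M_14   where M_14 = det([-3 3 -4; -3 4 -2; -2 1 -3]) = -5
det = (+1)·(-2)·(35) + (+1)·(3)·(-14) + (-1)·(3)·(-5) = -97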